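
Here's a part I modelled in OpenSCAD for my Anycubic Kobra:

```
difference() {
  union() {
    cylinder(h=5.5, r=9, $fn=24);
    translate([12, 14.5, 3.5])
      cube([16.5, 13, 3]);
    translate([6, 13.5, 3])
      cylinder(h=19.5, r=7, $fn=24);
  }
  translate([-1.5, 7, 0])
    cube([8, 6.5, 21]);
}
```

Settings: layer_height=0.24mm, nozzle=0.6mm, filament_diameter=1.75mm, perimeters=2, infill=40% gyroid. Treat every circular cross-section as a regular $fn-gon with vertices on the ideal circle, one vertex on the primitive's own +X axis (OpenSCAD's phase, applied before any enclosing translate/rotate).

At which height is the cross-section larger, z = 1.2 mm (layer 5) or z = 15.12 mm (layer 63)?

Layer 5 (z = 1.2): the cylinder: section is a regular 24-gon, circumradius r=9 (area = (24/2)·9.000²·sin(360°/24) = 251.57 mm²); the cube at (12, 14.5) is not intersected at this z (z outside [3.5, 6.5]); the cylinder at (6, 13.5) is not intersected at this z (z outside [3, 22.5]); Combining (union): only the r=9 cylinder is present, so the union is just that shape — area = 251.57 mm²; the cube at (-1.5, 7) is present — its section is the full 8×6.5 rectangle (area 52.00 mm²); After the difference (first − rest): starting from that combined region (251.57 mm²), the 8×6.5 cube at (-1.5, 7) partially overlaps it — only the 10.26 mm² overlap (of its 52.00 mm²) is removed, clipping the outline — area = 241.31 mm². So its area = 241.31 mm². Layer 63 (z = 15.12): the cylinder is absent (z outside [0, 5.5]); the cube at (12, 14.5) is absent (z outside [3.5, 6.5]); the r=7 cylinder at (6, 13.5) contributes a regular 24-gon of circumradius 7 (area = (24/2)·7.000²·sin(360°/24) = 152.19 mm²); Merging all regions: only the r=7 cylinder at (6, 13.5) is present, so the union is just that shape — area = 152.19 mm²; the cube at (-1.5, 7) is present — its section is the full 8×6.5 rectangle (area 52.00 mm²); Subtracting the remaining from the first: starting from the result so far (152.19 mm²), the 8×6.5 cube at (-1.5, 7) partially overlaps it — only the 40.52 mm² overlap (of its 52.00 mm²) is removed, clipping the outline — area = 111.66 mm². So its area = 111.66 mm². Layer 5 is larger (241.31 vs 111.66 mm²).

layer 5 (z = 1.2 mm)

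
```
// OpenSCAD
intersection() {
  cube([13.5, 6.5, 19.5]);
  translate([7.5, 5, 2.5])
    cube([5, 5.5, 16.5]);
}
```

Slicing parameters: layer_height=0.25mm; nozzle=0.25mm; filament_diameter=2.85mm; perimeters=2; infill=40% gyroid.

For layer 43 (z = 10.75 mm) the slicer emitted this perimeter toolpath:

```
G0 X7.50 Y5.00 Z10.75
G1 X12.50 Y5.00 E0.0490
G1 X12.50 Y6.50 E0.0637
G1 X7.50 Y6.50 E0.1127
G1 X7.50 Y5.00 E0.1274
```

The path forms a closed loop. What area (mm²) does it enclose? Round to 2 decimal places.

7.50 mm²

Apply the shoelace formula to the sequence of (X, Y) vertices; enclosed area = 7.50 mm².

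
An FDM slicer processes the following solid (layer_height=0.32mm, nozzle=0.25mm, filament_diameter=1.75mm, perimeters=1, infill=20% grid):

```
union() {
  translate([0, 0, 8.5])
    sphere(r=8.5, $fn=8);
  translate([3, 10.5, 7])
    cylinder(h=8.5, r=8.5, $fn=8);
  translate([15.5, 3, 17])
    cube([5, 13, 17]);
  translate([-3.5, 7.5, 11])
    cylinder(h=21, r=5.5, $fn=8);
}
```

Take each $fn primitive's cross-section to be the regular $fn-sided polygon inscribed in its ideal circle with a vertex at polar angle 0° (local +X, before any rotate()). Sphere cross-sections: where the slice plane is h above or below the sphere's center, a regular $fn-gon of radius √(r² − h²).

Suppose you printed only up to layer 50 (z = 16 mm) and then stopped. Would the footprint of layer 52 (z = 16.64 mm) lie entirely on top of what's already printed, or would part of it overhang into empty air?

Compare the two slices. At z = 16: the r=8.5 sphere slices to a regular 8-gon of circumradius 4.000 (√(r²−h²) with h=7.5 from center) (area = (8/2)·4.000²·sin(360°/8) = 45.25 mm²); the cylinder at (3, 10.5) does not reach this height (z outside [7, 15.5]); the cube at (15.5, 3) is not intersected at this z (z outside [17, 34]); the r=5.5 cylinder at (-3.5, 7.5) contributes a regular 8-gon of circumradius 5.5 (area = (8/2)·5.500²·sin(360°/8) = 85.56 mm²); Combining (union): the regions partially overlap — summed areas 130.81 mm² minus the doubly-counted overlap 1.79 mm² gives 129.02 mm² — area = 129.02 mm². At z = 16.64: the r=8.5 sphere slices to a regular 8-gon of circumradius 2.448 (√(r²−h²) with h=8.14 from center) (area = (8/2)·2.448²·sin(360°/8) = 16.94 mm²); the cylinder at (3, 10.5) is not intersected at this z (z outside [7, 15.5]); the cube at (15.5, 3) is absent (z outside [17, 34]); the r=5.5 cylinder at (-3.5, 7.5) contributes a regular 8-gon of circumradius 5.5 (area = (8/2)·5.500²·sin(360°/8) = 85.56 mm²); Merging all regions: the 2 present regions are separate (no shared area or edge), so areas and boundary lengths simply add and each stays a separate island — area = 102.50 mm². Checking containment: the cross-section at z = 16.64 is a subset of the cross-section at z = 16.

entirely on top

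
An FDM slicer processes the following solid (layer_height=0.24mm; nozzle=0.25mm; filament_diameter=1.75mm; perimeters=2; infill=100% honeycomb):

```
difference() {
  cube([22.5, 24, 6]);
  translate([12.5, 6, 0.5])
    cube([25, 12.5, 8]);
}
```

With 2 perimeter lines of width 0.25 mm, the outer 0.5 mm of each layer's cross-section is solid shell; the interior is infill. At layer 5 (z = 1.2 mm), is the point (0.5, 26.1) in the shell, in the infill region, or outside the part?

outside

At z = 1.2 mm: the 22.5×24 cube contributes its full rectangle; the 25×12.5 cube at (12.5, 6) contributes its full rectangle; After the difference (first − rest): starting from the 22.5×24 cube, the 25×12.5 cube at (12.5, 6) partially overlaps it — only the 125.00 mm² overlap (of its 312.50 mm²) is removed, clipping the outline — 1 connected region. Overall, the cross-section is a single solid region. The nearest boundary edge runs (0.00, 24.00)→(22.50, 24.00); distance from the point to it = 2.10 mm. The point is not inside any of the regions above, so it lies outside the cross-section (2.10 mm from the nearest boundary).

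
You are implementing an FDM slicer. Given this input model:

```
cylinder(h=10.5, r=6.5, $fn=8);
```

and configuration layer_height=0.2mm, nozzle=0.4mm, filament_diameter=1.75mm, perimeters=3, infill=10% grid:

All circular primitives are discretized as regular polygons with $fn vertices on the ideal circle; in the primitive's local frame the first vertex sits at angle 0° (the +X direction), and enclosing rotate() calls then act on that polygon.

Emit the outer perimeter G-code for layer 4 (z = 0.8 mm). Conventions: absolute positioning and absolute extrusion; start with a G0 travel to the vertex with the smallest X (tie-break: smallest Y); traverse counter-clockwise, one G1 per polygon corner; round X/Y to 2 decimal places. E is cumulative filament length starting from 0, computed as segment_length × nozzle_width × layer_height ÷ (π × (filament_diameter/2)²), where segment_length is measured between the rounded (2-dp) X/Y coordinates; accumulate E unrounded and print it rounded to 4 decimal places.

G0 X-6.50 Y0.00 Z0.80
G1 X-4.60 Y-4.60 E0.1655
G1 X0.00 Y-6.50 E0.3311
G1 X4.60 Y-4.60 E0.4966
G1 X6.50 Y0.00 E0.6621
G1 X4.60 Y4.60 E0.8277
G1 X0.00 Y6.50 E0.9932
G1 X-4.60 Y4.60 E1.1587
G1 X-6.50 Y0.00 E1.3243

At z = 0.8 mm: the r=6.5 cylinder contributes a regular 8-gon of circumradius 6.5. The outline is a single polygon with 8 vertices. Extrusion per mm of travel: 0.4 × 0.2 / (π × 0.875²) = 0.033260. Accumulating E over each segment gives final E = 1.3243.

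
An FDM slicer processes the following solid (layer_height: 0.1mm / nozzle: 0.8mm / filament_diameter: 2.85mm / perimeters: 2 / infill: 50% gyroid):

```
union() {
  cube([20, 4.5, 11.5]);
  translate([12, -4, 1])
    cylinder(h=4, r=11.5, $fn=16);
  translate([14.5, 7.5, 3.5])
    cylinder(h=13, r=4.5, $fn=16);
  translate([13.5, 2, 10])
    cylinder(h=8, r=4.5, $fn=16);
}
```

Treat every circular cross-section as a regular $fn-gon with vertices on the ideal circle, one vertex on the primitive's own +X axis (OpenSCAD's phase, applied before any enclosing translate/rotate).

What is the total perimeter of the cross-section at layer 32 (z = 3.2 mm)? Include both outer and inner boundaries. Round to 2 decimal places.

76.64 mm

At z = 3.2 mm: the cube is present — its section is the full 20×4.5 rectangle (perimeter 49.00 mm); the r=11.5 cylinder at (12, -4) gives a regular 16-gon of circumradius 11.5 (constant along its height) (perimeter = 2·16·11.500·sin(180°/16) = 71.79 mm); the cylinder at (14.5, 7.5) is not intersected at this z (z outside [3.5, 16.5]); the cylinder at (13.5, 2) is absent (z outside [10, 18]); Combining (union): the regions partially overlap (shared area 78.10 mm²), so the edge portions inside another operand are dropped and the merged outline is re-measured after clipping — boundary = 76.64 mm. Overall, the cross-section is a single solid region. Total boundary length (outer) = 76.64 mm.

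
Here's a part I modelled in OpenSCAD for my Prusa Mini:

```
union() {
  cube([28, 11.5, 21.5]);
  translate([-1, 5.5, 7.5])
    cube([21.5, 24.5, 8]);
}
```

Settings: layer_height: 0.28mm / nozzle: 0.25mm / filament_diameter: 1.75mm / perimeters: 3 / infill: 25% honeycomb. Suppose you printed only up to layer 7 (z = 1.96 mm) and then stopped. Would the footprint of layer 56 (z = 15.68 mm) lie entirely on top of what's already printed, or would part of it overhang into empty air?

entirely on top

Compare the two slices. At z = 1.96: the 28×11.5 cube contributes its full rectangle (area 322.00 mm²); the cube at (-1, 5.5) is not intersected at this z (z outside [7.5, 15.5]); Combining (union): only the 28×11.5 cube is present, so the union is just that shape — area = 322.00 mm². At z = 15.68: the cube is present — its section is the full 28×11.5 rectangle (area 322.00 mm²); the cube at (-1, 5.5) is not intersected at this z (z outside [7.5, 15.5]); Combining (union): only the 28×11.5 cube is present, so the union is just that shape — area = 322.00 mm². Checking containment: the cross-section at z = 15.68 is a subset of the cross-section at z = 1.96.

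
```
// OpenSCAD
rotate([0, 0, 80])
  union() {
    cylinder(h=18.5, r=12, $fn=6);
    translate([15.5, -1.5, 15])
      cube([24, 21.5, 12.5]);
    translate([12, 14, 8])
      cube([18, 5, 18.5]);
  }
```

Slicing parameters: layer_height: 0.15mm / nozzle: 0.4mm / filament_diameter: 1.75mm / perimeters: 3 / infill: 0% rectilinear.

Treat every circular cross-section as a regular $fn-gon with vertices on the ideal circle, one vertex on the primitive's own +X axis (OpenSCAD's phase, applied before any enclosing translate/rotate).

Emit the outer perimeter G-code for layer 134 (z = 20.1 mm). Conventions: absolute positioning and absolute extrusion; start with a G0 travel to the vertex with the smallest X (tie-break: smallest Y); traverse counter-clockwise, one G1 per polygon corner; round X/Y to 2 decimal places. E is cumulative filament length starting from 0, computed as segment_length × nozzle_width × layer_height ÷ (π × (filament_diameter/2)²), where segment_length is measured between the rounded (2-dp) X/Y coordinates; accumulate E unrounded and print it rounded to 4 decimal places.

G0 X-17.00 Y18.74 Z20.10
G1 X-16.02 Y18.56 E0.0249
G1 X-16.63 Y15.12 E0.1120
G1 X-11.70 Y14.25 E0.2369
G1 X-11.10 Y17.70 E0.3242
G1 X4.17 Y15.00 E0.7111
G1 X8.34 Y38.64 E1.3099
G1 X-12.84 Y42.37 E1.8463
G1 X-17.00 Y18.74 E2.4448

At z = 20.1 mm: the cylinder is not intersected at this z (z outside [0, 18.5]); the cube at (15.5, -1.5) is present — its section is the full 24×21.5 rectangle; the 18×5 cube at (12, 14) contributes its full rectangle; Merging all regions: the regions partially overlap (shared area 72.50 mm²), so overlapping operands fuse into one piece — 1 connected region; (whole slice rotated 80° about Z — lengths, areas and connectivity unchanged). The outline is a single polygon with 8 vertices. Extrusion per mm of travel: 0.4 × 0.15 / (π × 0.875²) = 0.024945. Accumulating E over each segment gives final E = 2.4448.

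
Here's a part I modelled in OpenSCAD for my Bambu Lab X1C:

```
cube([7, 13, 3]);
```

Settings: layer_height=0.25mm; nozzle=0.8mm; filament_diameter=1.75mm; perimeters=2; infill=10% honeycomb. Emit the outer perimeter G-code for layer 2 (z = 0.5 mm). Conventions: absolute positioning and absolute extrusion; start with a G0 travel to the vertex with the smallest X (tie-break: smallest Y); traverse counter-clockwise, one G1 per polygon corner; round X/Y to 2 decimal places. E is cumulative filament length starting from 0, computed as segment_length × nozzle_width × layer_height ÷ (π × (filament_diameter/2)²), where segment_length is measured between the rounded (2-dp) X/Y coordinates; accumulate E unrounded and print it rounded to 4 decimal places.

G0 X0.00 Y0.00 Z0.50
G1 X7.00 Y0.00 E0.5821
G1 X7.00 Y13.00 E1.6630
G1 X0.00 Y13.00 E2.2451
G1 X0.00 Y0.00 E3.3260

At z = 0.5 mm: the cube is present — its section is the full 7×13 rectangle. The outline is a single polygon with 4 vertices. Extrusion per mm of travel: 0.8 × 0.25 / (π × 0.875²) = 0.083150. Accumulating E over each segment gives final E = 3.3260.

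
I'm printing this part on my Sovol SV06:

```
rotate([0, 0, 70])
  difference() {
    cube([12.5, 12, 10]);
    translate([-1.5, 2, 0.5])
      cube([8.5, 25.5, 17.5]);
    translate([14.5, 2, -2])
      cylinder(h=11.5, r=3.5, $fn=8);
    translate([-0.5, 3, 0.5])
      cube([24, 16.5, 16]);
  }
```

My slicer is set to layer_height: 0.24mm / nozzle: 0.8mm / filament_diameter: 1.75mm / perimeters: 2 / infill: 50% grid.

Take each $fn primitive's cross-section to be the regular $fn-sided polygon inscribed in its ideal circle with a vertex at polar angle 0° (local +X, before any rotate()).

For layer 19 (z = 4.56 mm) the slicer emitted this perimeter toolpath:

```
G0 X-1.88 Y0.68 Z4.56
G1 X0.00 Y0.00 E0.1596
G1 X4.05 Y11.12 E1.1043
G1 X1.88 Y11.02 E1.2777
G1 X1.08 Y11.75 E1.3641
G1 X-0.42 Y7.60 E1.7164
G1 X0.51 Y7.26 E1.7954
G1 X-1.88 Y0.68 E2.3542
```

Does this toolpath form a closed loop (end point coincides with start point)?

yes

Start point (G0): (-1.88, 0.68). End point (last G1): the path returns to the start — closed.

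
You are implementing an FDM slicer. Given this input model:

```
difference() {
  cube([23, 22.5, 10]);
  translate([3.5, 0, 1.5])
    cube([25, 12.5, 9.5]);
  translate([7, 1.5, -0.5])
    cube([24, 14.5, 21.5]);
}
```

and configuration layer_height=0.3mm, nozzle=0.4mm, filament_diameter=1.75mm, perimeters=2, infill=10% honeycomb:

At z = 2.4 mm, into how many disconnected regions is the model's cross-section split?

At z = 2.4 mm: the cube is present — its section is the full 23×22.5 rectangle; the cube at (3.5, 0) (footprint 25×12.5) is included at this height; the cube at (7, 1.5) is present — its section is the full 24×14.5 rectangle; Taking the first minus the rest: starting from the 23×22.5 cube, the 25×12.5 cube at (3.5, 0) partially overlaps it — only the 243.75 mm² overlap (of its 312.50 mm²) is removed, clipping the outline; the 24×14.5 cube at (7, 1.5) partially overlaps it — only the 56.00 mm² overlap (of its 348.00 mm²) is removed, clipping the outline — 1 connected region. The result has 1 disconnected region.

1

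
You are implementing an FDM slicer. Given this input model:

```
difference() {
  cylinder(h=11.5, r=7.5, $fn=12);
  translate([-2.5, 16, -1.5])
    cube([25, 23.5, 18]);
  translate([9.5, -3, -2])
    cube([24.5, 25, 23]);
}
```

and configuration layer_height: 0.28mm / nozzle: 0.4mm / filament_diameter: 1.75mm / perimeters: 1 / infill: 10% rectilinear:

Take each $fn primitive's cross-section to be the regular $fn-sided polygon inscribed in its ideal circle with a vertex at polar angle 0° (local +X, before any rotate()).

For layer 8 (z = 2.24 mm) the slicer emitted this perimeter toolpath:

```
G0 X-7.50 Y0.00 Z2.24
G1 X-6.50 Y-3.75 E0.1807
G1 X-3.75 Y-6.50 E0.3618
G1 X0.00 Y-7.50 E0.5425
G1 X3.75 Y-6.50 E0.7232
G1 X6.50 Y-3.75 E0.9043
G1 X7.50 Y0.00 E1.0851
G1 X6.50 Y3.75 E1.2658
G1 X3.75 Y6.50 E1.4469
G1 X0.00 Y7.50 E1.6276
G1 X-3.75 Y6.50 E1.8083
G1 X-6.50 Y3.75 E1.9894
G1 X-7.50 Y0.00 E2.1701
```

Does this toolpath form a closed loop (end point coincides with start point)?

Start point (G0): (-7.50, 0.00). End point (last G1): the path returns to the start — closed.

yes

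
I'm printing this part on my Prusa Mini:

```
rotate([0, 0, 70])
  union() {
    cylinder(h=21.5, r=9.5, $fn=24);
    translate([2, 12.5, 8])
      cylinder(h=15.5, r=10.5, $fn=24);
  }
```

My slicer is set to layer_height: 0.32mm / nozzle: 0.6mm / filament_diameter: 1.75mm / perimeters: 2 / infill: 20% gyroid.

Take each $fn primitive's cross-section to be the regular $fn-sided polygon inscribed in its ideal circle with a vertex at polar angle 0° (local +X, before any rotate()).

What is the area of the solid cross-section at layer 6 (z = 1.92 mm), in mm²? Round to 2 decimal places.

At z = 1.92 mm: the r=9.5 cylinder contributes a regular 24-gon of circumradius 9.5 (area = (24/2)·9.500²·sin(360°/24) = 280.30 mm²); the cylinder at (2, 12.5) does not reach this height (z outside [8, 23.5]); Merging all regions: only the r=9.5 cylinder is present, so the union is just that shape — area = 280.30 mm²; (rotated 70° about Z; rotation is an isometry so areas/perimeters/island counts are preserved). Overall, the cross-section is a single solid region. Net area = 280.30 mm².

280.30 mm²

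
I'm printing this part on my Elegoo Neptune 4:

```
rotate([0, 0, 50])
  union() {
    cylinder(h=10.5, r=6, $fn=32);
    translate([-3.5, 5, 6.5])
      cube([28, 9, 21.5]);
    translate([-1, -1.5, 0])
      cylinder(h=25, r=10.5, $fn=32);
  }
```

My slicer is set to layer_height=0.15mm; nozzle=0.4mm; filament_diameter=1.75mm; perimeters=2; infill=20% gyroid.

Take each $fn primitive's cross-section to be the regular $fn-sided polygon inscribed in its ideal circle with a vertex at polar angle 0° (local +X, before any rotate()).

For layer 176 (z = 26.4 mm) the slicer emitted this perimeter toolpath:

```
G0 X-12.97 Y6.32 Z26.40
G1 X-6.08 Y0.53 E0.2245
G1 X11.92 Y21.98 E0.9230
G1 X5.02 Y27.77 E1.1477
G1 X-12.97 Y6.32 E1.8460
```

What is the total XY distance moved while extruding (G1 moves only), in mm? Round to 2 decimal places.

74.00 mm

Sum the Euclidean lengths of each G1 segment: total = 74.00 mm.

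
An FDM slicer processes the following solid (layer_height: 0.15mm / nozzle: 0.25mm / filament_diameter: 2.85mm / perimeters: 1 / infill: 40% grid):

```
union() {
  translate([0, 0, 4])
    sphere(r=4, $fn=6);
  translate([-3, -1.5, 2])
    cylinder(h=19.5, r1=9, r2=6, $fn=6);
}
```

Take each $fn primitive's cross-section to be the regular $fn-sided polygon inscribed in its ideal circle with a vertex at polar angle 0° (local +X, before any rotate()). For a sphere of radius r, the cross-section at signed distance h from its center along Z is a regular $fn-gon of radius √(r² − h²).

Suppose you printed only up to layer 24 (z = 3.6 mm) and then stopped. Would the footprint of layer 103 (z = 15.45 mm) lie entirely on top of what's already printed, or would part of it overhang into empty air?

Compare the two slices. At z = 3.6: the r=4 sphere slices to a regular 6-gon of circumradius 3.980 (√(r²−h²) with h=0.4 from center) (area = (6/2)·3.980²·sin(360°/6) = 41.15 mm²); the cone at (-3, -1.5) contributes a regular 6-gon of circumradius 8.754 (interpolated between r1=9 and r2=6 at t=0.082) (area = (6/2)·8.754²·sin(360°/6) = 199.09 mm²); Combining (union): the r=4 sphere lies entirely inside the cone at (-3, -1.5), so the union is just the cone at (-3, -1.5) — area = 199.09 mm². At z = 15.45: the sphere is absent (|z−center|=11.450 > r=4); the cone at (-3, -1.5) contributes a regular 6-gon of circumradius 6.931 (interpolated between r1=9 and r2=6 at t=0.690) (area = (6/2)·6.931²·sin(360°/6) = 124.80 mm²); Merging all regions: only the cone at (-3, -1.5) is present, so the union is just that shape — area = 124.80 mm². Checking containment: the cross-section at z = 15.45 is a subset of the cross-section at z = 3.6.

entirely on top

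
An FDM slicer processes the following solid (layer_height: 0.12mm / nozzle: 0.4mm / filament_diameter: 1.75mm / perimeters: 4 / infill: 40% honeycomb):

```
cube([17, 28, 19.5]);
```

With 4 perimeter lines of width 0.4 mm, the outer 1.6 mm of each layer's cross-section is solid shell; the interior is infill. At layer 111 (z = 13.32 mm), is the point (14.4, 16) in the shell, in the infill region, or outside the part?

At z = 13.32 mm: the 17×28 cube contributes its full rectangle. Overall, the cross-section is a single solid region. The nearest boundary edge runs (17.00, 0.00)→(17.00, 28.00); distance from the point to it = 2.60 mm. The point is inside the cross-section and 2.60 mm from the nearest boundary — more than the 1.6 mm shell width (4 × 0.4), so it's in the infill interior.

infill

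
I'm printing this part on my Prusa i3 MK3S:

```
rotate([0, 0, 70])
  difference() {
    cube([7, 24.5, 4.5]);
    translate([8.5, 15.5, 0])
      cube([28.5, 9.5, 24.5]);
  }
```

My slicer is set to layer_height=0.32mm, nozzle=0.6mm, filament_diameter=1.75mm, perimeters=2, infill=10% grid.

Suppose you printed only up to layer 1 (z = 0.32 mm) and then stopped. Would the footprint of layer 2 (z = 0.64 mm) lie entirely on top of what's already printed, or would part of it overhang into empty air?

Compare the two slices. At z = 0.32: the cube (footprint 7×24.5) is included at this height (area 171.50 mm²); the 28.5×9.5 cube at (8.5, 15.5) contributes its full rectangle (area 270.75 mm²); Taking the first minus the rest: starting from the 7×24.5 cube (171.50 mm²), the 28.5×9.5 cube at (8.5, 15.5) misses the remaining region (no effect) — area = 171.50 mm²; (rotated 70° about Z; rotation is an isometry so areas/perimeters/island counts are preserved). At z = 0.64: the cube (footprint 7×24.5) is included at this height (area 171.50 mm²); the cube at (8.5, 15.5) (footprint 28.5×9.5) is included at this height (area 270.75 mm²); Taking the first minus the rest: starting from the 7×24.5 cube (171.50 mm²), the 28.5×9.5 cube at (8.5, 15.5) misses the remaining region (no effect) — area = 171.50 mm²; (rotated 70° about Z; rotation is an isometry so areas/perimeters/island counts are preserved). Checking containment: the cross-section at z = 0.64 is a subset of the cross-section at z = 0.32.

entirely on top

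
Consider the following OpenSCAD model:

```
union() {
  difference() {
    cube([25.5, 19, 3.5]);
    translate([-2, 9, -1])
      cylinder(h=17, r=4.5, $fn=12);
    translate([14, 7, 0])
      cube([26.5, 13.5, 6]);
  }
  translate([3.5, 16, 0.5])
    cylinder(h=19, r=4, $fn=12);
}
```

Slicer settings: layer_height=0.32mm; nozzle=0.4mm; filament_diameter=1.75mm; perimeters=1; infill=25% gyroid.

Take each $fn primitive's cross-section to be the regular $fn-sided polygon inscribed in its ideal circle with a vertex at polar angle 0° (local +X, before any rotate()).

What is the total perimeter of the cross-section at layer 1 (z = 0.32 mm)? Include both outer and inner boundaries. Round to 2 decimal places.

90.91 mm

At z = 0.32 mm: the cube is present — its section is the full 25.5×19 rectangle (perimeter 89.00 mm); the r=4.5 cylinder at (-2, 9) contributes a regular 12-gon of circumradius 4.5 (perimeter = 2·12·4.500·sin(180°/12) = 27.95 mm); the cube at (14, 7) is present — its section is the full 26.5×13.5 rectangle (perimeter 80.00 mm); Taking the first minus the rest: starting from the 25.5×19 cube, the r=4.5 cylinder at (-2, 9) partially overlaps it — only the 13.45 mm² overlap (of its 60.75 mm²) is removed, clipping the outline; the 26.5×13.5 cube at (14, 7) partially overlaps it — only the 138.00 mm² overlap (of its 357.75 mm²) is removed, clipping the outline — boundary = 90.91 mm; the cylinder at (3.5, 16) is absent (z outside [0.5, 19.5]); Combining (union): only that combined region is present, so the union is just that shape — boundary = 90.91 mm. Overall, the cross-section is a single solid region. Total boundary length (outer) = 90.91 mm.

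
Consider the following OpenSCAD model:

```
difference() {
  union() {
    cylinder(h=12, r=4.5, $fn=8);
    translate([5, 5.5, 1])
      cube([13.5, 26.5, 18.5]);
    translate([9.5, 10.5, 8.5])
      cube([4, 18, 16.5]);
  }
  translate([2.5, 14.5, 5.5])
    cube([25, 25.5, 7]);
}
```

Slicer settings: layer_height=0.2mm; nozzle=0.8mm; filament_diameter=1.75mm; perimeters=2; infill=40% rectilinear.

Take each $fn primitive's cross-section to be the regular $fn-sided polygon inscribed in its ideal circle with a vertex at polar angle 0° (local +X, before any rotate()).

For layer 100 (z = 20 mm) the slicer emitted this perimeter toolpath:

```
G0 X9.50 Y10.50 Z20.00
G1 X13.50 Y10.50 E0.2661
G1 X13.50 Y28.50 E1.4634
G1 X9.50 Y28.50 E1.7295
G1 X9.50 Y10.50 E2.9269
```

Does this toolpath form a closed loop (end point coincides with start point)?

yes

Start point (G0): (9.50, 10.50). End point (last G1): the path returns to the start — closed.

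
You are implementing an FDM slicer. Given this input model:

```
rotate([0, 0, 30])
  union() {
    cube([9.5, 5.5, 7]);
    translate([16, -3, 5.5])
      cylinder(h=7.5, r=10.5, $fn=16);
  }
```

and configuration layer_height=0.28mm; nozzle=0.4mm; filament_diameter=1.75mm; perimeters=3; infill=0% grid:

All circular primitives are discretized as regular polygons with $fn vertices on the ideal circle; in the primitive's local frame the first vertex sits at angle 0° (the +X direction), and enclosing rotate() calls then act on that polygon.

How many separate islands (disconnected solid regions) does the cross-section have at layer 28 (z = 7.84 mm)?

At z = 7.84 mm: the cube is absent (z outside [0, 7]); the r=10.5 cylinder at (16, -3) gives a regular 16-gon of circumradius 10.5 (constant along its height); Merging all regions: only the r=10.5 cylinder at (16, -3) is present, so the union is just that shape — 1 connected region; (rotated 30° about Z; rotation is an isometry so areas/perimeters/island counts are preserved). Overall, the cross-section is a single solid region. Island count = 1.

1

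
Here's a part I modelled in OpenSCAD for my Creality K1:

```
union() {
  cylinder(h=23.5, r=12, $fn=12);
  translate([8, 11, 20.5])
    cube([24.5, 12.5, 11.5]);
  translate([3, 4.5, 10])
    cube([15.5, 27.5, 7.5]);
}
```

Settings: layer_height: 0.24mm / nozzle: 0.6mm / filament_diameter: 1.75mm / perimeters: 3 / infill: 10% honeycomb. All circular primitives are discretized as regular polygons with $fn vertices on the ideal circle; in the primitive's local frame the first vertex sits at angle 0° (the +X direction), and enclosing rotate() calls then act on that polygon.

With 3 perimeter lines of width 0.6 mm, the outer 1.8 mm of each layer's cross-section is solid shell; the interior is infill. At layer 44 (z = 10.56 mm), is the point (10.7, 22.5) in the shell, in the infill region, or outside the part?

At z = 10.56 mm: the r=12 cylinder contributes a regular 12-gon of circumradius 12; the cube at (8, 11) is not intersected at this z (z outside [20.5, 32]); the 15.5×27.5 cube at (3, 4.5) contributes its full rectangle; Merging all regions: the regions partially overlap (shared area 35.42 mm²), so overlapping operands fuse into one piece — 1 connected region. Overall, the cross-section is a single solid region. The nearest boundary edge runs (3.00, 11.20)→(3.00, 32.00); distance from the point to it = 7.70 mm. The point is inside the cross-section and 7.70 mm from the nearest boundary — more than the 1.8 mm shell width (3 × 0.6), so it's in the infill interior.

infill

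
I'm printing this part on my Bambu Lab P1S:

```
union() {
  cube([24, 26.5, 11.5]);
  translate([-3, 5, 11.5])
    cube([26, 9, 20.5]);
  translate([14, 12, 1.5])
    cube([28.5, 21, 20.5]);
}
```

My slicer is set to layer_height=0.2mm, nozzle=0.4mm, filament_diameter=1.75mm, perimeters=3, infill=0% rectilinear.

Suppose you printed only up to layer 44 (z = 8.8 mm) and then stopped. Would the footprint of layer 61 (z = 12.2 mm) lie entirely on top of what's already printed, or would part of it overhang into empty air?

Compare the two slices. At z = 8.8: the 24×26.5 cube contributes its full rectangle (area 636.00 mm²); the cube at (-3, 5) does not reach this height (z outside [11.5, 32]); the 28.5×21 cube at (14, 12) contributes its full rectangle (area 598.50 mm²); Merging all regions: the regions partially overlap — summed areas 1234.50 mm² minus the doubly-counted overlap 145.00 mm² gives 1089.50 mm² — area = 1089.50 mm². At z = 12.2: the cube does not reach this height (z outside [0, 11.5]); the 26×9 cube at (-3, 5) contributes its full rectangle (area 234.00 mm²); the cube at (14, 12) (footprint 28.5×21) is included at this height (area 598.50 mm²); Merging all regions: the regions partially overlap — summed areas 832.50 mm² minus the doubly-counted overlap 18.00 mm² gives 814.50 mm² — area = 814.50 mm². Checking containment: at z = 12.2 the cross-section extends beyond the z = 8.8 cross-section by about 27.00 mm².

part overhangs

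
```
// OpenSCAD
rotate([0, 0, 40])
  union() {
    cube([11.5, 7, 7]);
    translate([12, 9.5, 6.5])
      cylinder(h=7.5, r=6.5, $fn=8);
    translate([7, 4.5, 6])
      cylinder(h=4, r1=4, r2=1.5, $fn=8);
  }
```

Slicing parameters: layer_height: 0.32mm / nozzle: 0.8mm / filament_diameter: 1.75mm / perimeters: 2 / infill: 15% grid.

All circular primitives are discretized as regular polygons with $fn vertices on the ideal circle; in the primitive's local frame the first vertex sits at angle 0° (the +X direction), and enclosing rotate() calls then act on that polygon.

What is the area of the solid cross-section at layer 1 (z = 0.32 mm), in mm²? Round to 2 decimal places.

At z = 0.32 mm: the cube (footprint 11.5×7) is included at this height (area 80.50 mm²); the cylinder at (12, 9.5) does not reach this height (z outside [6.5, 14]); the cone at (7, 4.5) is absent (z outside [6, 10]); Combining (union): only the 11.5×7 cube is present, so the union is just that shape — area = 80.50 mm²; (whole slice rotated 40° about Z — lengths, areas and connectivity unchanged). Overall, the cross-section is a single solid region. Net area = 80.50 mm².

80.50 mm²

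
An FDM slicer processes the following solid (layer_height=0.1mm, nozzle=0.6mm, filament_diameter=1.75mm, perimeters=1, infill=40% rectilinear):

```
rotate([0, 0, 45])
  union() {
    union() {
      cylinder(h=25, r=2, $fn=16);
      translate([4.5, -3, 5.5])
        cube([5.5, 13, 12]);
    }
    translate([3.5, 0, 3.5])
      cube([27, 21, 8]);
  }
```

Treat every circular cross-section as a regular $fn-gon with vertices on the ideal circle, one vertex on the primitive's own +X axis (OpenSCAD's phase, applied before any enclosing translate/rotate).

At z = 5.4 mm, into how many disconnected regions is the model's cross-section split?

2

At z = 5.4 mm: the r=2 cylinder contributes a regular 16-gon of circumradius 2; the cube at (4.5, -3) is absent (z outside [5.5, 17.5]); Taking the union: only the r=2 cylinder is present, so the union is just that shape — 1 connected region; the cube at (3.5, 0) is present — its section is the full 27×21 rectangle; Merging all regions: the 2 present regions are separate (no shared area or edge), so areas and boundary lengths simply add and each stays a separate island — 2 connected regions; (rotated 45° about Z; rotation is an isometry so areas/perimeters/island counts are preserved). The result has 2 disconnected regions.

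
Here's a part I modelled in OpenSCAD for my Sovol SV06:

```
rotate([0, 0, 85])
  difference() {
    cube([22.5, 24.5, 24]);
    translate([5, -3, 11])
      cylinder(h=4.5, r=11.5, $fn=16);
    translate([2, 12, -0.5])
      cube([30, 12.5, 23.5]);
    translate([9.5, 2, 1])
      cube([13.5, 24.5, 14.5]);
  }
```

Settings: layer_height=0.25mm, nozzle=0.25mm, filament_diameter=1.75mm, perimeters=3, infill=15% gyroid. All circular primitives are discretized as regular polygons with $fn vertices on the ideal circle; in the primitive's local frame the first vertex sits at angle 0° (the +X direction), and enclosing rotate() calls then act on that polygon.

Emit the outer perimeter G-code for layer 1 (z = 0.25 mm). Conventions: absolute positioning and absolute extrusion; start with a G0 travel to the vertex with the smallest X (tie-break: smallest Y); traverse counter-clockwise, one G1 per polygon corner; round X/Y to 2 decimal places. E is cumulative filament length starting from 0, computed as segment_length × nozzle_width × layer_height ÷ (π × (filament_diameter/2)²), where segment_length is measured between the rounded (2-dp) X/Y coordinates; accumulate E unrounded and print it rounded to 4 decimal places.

At z = 0.25 mm: the cube is present — its section is the full 22.5×24.5 rectangle; the cylinder at (5, -3) is not intersected at this z (z outside [11, 15.5]); the cube at (2, 12) (footprint 30×12.5) is included at this height; the cube at (9.5, 2) is absent (z outside [1, 15.5]); Taking the first minus the rest: starting from the 22.5×24.5 cube, the 30×12.5 cube at (2, 12) partially overlaps it — only the 256.25 mm² overlap (of its 375.00 mm²) is removed, clipping the outline — 1 connected region; (rotated 85° about Z; rotation is an isometry so areas/perimeters/island counts are preserved). The outline is a single polygon with 6 vertices. Extrusion per mm of travel: 0.25 × 0.25 / (π × 0.875²) = 0.025984. Accumulating E over each segment gives final E = 2.4423.

G0 X-24.41 Y2.14 Z0.25
G1 X0.00 Y0.00 E0.6367
G1 X1.96 Y22.41 E1.2212
G1 X-9.99 Y23.46 E1.5330
G1 X-11.78 Y3.04 E2.0656
G1 X-24.23 Y4.13 E2.3903
G1 X-24.41 Y2.14 E2.4423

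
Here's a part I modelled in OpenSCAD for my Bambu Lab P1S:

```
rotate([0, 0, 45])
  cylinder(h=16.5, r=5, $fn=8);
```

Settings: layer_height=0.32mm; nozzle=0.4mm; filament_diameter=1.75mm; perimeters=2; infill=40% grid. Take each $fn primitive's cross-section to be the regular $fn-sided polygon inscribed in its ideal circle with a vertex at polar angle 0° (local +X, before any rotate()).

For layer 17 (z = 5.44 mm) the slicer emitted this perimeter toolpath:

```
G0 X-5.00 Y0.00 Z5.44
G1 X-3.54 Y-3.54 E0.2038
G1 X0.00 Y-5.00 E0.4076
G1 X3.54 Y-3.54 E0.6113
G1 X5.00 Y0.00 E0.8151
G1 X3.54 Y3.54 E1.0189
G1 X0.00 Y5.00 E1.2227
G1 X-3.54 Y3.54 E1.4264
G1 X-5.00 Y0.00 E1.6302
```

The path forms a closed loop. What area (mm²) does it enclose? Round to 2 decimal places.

70.80 mm²

Apply the shoelace formula to the sequence of (X, Y) vertices; enclosed area = 70.80 mm².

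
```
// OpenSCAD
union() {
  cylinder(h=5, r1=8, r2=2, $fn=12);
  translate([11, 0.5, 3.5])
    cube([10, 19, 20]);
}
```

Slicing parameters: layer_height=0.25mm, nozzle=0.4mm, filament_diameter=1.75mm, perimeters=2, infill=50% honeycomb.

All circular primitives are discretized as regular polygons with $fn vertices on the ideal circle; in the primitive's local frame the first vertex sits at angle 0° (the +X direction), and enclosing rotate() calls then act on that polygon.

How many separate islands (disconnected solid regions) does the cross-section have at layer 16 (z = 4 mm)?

2

At z = 4 mm: the cone (r1=8→r2=2) has section circumradius 3.200 here — a regular 12-gon; the cube at (11, 0.5) is present — its section is the full 10×19 rectangle; Taking the union: the 2 present regions are separate (no shared area or edge), so areas and boundary lengths simply add and each stays a separate island — 2 connected regions. Overall, the cross-section has 2 separate islands. Island count = 2.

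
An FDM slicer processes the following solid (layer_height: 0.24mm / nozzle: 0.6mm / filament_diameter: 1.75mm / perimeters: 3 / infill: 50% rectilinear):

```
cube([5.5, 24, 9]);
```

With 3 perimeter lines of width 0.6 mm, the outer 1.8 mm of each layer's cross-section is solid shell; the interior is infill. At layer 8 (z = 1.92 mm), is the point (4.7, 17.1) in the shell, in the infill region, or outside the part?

shell

At z = 1.92 mm: the 5.5×24 cube contributes its full rectangle. Overall, the cross-section is a single solid region. The nearest boundary edge runs (5.50, 0.00)→(5.50, 24.00); distance from the point to it = 0.80 mm. The point is inside the cross-section, 0.80 mm from the nearest boundary — within the 1.8 mm shell band (3 × 0.6).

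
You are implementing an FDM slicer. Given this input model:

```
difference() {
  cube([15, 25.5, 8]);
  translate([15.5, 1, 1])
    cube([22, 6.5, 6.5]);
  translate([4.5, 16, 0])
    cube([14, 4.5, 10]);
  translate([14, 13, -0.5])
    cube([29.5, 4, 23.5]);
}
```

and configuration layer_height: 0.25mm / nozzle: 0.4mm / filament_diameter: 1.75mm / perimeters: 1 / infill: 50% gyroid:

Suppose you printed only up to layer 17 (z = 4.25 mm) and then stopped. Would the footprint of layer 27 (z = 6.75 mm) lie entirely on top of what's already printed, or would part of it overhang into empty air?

Compare the two slices. At z = 4.25: the 15×25.5 cube contributes its full rectangle (area 382.50 mm²); the cube at (15.5, 1) (footprint 22×6.5) is included at this height (area 143.00 mm²); the cube at (4.5, 16) (footprint 14×4.5) is included at this height (area 63.00 mm²); the 29.5×4 cube at (14, 13) contributes its full rectangle (area 118.00 mm²); Taking the first minus the rest: starting from the 15×25.5 cube (382.50 mm²), the 22×6.5 cube at (15.5, 1) misses the remaining region (no effect); the 14×4.5 cube at (4.5, 16) partially overlaps it — only the 47.25 mm² overlap (of its 63.00 mm²) is removed, clipping the outline; the 29.5×4 cube at (14, 13) partially overlaps it — only the 3.00 mm² overlap (of its 118.00 mm²) is removed, clipping the outline — area = 332.25 mm². At z = 6.75: the cube (footprint 15×25.5) is included at this height (area 382.50 mm²); the cube at (15.5, 1) (footprint 22×6.5) is included at this height (area 143.00 mm²); the cube at (4.5, 16) is present — its section is the full 14×4.5 rectangle (area 63.00 mm²); the 29.5×4 cube at (14, 13) contributes its full rectangle (area 118.00 mm²); Subtracting the remaining from the first: starting from the 15×25.5 cube (382.50 mm²), the 22×6.5 cube at (15.5, 1) misses the remaining region (no effect); the 14×4.5 cube at (4.5, 16) partially overlaps it — only the 47.25 mm² overlap (of its 63.00 mm²) is removed, clipping the outline; the 29.5×4 cube at (14, 13) partially overlaps it — only the 3.00 mm² overlap (of its 118.00 mm²) is removed, clipping the outline — area = 332.25 mm². Checking containment: the cross-section at z = 6.75 is a subset of the cross-section at z = 4.25.

entirely on top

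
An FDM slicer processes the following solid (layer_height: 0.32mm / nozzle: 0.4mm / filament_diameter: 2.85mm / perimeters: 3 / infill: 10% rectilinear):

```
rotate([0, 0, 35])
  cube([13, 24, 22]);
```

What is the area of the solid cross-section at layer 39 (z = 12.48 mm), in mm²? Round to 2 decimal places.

312.00 mm²

At z = 12.48 mm: the cube (footprint 13×24) is included at this height (area 312.00 mm²); (rotated 35° about Z; rotation is an isometry so areas/perimeters/island counts are preserved). Overall, the cross-section is a single solid region. Net area = 312.00 mm².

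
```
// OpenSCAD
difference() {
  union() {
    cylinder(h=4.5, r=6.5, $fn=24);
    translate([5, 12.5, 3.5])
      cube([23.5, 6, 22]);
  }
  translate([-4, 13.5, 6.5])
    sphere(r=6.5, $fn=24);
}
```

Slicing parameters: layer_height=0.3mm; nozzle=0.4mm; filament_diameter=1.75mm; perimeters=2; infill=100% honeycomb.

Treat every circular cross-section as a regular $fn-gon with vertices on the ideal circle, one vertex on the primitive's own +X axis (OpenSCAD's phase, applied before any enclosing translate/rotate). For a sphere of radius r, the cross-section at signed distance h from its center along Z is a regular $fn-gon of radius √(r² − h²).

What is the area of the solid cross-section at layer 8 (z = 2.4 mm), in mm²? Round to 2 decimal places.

131.22 mm²

At z = 2.4 mm: the cylinder: section is a regular 24-gon, circumradius r=6.5 (area = (24/2)·6.500²·sin(360°/24) = 131.22 mm²); the cube at (5, 12.5) is not intersected at this z (z outside [3.5, 25.5]); Taking the union: only the r=6.5 cylinder is present, so the union is just that shape — area = 131.22 mm²; the r=6.5 sphere at (-4, 13.5) slices to a regular 24-gon of circumradius 5.044 (√(r²−h²) with h=4.1 from center) (area = (24/2)·5.044²·sin(360°/24) = 79.01 mm²); After the difference (first − rest): starting from that combined region (131.22 mm²), the r=6.5 sphere at (-4, 13.5) misses the remaining region (no effect) — area = 131.22 mm². Overall, the cross-section is a single solid region. Net area = 131.22 mm².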